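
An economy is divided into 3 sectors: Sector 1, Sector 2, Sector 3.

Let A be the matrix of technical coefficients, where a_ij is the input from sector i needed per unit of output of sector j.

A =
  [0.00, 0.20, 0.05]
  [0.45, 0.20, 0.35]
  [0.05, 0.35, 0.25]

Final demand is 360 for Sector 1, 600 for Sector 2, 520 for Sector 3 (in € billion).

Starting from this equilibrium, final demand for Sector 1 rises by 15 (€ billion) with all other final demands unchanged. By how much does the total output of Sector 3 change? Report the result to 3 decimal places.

Δx_3 = 7.469

I − A =
  [   1.00    -0.20    -0.05]
  [  -0.45     0.80    -0.35]
  [  -0.05    -0.35     0.75]
Cofactors of I−A, C_ij = (−1)^(i+j)·(minor ij) (rows/columns in the sector order above):
  C_11 = (0.80)(0.75) − (-0.35)(-0.35) = 0.4775
  C_12 = −[(-0.45)(0.75) − (-0.35)(-0.05)] = 0.3550
  C_13 = (-0.45)(-0.35) − (0.80)(-0.05) = 0.1975
  C_21 = −[(-0.20)(0.75) − (-0.05)(-0.35)] = 0.1675
  C_22 = (1.00)(0.75) − (-0.05)(-0.05) = 0.7475
  C_23 = −[(1.00)(-0.35) − (-0.20)(-0.05)] = 0.3600
  C_31 = (-0.20)(-0.35) − (-0.05)(0.80) = 0.1100
  C_32 = −[(1.00)(-0.35) − (-0.05)(-0.45)] = 0.3725
  C_33 = (1.00)(0.80) − (-0.20)(-0.45) = 0.7100
det(I−A) = Σ_j (I−A)_1j·C_1j = (1.00)(0.4775) + (-0.20)(0.3550) + (-0.05)(0.1975) = 0.396625
adj(I−A) = Cᵀ =
  [ 0.4775   0.1675   0.1100]
  [ 0.3550   0.7475   0.3725]
  [ 0.1975   0.3600   0.7100]
(I − A)⁻¹ = adj(I−A) / det(I−A) ≈
  [   1.2039     0.4223     0.2773]
  [   0.8951     1.8847     0.9392]
  [   0.4980     0.9077     1.7901]
Δx = (I − A)⁻¹ Δd with Δd having +15 in the Sector 1 component and 0 elsewhere.
So Δx_3 = L_31 · (+15), where L_31 = adj(I−A)_31 / det(I−A) = 0.1975 / 0.396625.
Δx_3 = 0.1975 × (+15) / 0.396625 = 2.9625 / 0.396625 ≈ 7.469.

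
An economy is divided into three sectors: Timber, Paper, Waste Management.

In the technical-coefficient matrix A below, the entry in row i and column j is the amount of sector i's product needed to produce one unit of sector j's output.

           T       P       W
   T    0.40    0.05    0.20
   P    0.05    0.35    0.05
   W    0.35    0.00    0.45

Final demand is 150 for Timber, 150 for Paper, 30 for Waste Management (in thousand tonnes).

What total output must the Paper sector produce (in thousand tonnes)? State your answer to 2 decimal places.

I − A =
  [   0.60    -0.05    -0.20]
  [  -0.05     0.65    -0.05]
  [  -0.35     0.00     0.55]
Cofactors of I−A, C_ij = (−1)^(i+j)·(minor ij) (rows/columns in the sector order above):
  C_11 = (0.65)(0.55) − (-0.05)(0.00) = 0.3575
  C_12 = −[(-0.05)(0.55) − (-0.05)(-0.35)] = 0.0450
  C_13 = (-0.05)(0.00) − (0.65)(-0.35) = 0.2275
  C_21 = −[(-0.05)(0.55) − (-0.20)(0.00)] = 0.0275
  C_22 = (0.60)(0.55) − (-0.20)(-0.35) = 0.2600
  C_23 = −[(0.60)(0.00) − (-0.05)(-0.35)] = 0.0175
  C_31 = (-0.05)(-0.05) − (-0.20)(0.65) = 0.1325
  C_32 = −[(0.60)(-0.05) − (-0.20)(-0.05)] = 0.0400
  C_33 = (0.60)(0.65) − (-0.05)(-0.05) = 0.3875
det(I−A) = Σ_j (I−A)_1j·C_1j = (0.60)(0.3575) + (-0.05)(0.0450) + (-0.20)(0.2275) = 0.16675
adj(I−A) = Cᵀ =
  [ 0.3575   0.0275   0.1325]
  [ 0.0450   0.2600   0.0400]
  [ 0.2275   0.0175   0.3875]
(I − A)⁻¹ = adj(I−A) / det(I−A) ≈
  [   2.1439     0.1649     0.7946]
  [   0.2699     1.5592     0.2399]
  [   1.3643     0.1049     2.3238]
x = (I − A)⁻¹ d = adj(I−A)·d / det(I−A), with det(I−A) = 0.16675:
  x_T = (0.3575·150 + 0.0275·150 + 0.1325·30) / 0.16675 = 61.725 / 0.16675 ≈ 370.16
  x_P = (0.0450·150 + 0.2600·150 + 0.0400·30) / 0.16675 = 46.95 / 0.16675 ≈ 281.56
  x_W = (0.2275·150 + 0.0175·150 + 0.3875·30) / 0.16675 = 48.375 / 0.16675 ≈ 290.10

x_P = 281.56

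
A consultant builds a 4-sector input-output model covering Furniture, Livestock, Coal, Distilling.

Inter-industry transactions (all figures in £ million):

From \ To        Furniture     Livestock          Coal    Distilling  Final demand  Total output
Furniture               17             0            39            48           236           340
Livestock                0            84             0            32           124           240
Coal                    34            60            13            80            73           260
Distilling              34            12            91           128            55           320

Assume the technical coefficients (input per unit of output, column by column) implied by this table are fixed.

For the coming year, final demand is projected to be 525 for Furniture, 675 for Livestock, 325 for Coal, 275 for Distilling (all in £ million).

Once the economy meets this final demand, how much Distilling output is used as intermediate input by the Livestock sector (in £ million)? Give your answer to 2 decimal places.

z_42 = 62.56

Technical coefficients a_ij = z_ij / X_j:
  a_11 = 17/340 = 0.05, a_21 = 0/340 = 0.00, a_31 = 34/340 = 0.10, a_41 = 34/340 = 0.10
  a_12 = 0/240 = 0.00, a_22 = 84/240 = 0.35, a_32 = 60/240 = 0.25, a_42 = 12/240 = 0.05
  a_13 = 39/260 = 0.15, a_23 = 0/260 = 0.00, a_33 = 13/260 = 0.05, a_43 = 91/260 = 0.35
  a_14 = 48/320 = 0.15, a_24 = 32/320 = 0.10, a_34 = 80/320 = 0.25, a_44 = 128/320 = 0.40
I − A =
  [   0.95     0.00    -0.15    -0.15]
  [   0.00     0.65     0.00    -0.10]
  [  -0.10    -0.25     0.95    -0.25]
  [  -0.10    -0.05    -0.35     0.60]
Compute the cofactors C_ij = (−1)^(i+j)·(3×3 minor ij) of I−A; the adjugate is their transpose:
adj(I−A) = Cᵀ =
  [ 0.300125   0.044625   0.091875   0.120750]
  [ 0.013000   0.426125   0.034750   0.088750]
  [ 0.057250   0.151375   0.356000   0.187875]
  [ 0.084500   0.131250   0.225875   0.576875]
det(I−A) = Σ_j (I−A)_1j·C_1j = (0.95)(0.300125) + (0.00)(0.013000) + (-0.15)(0.057250) + (-0.15)(0.084500) = 0.26385625
(I − A)⁻¹ = adj(I−A) / det(I−A) ≈
  [   1.1375     0.1691     0.3482     0.4576]
  [   0.0493     1.6150     0.1317     0.3364]
  [   0.2170     0.5737     1.3492     0.7120]
  [   0.3203     0.4974     0.8561     2.1863]
First solve x = (I − A)⁻¹ d = adj(I−A)·d / det(I−A); in particular x_2 = (0.013000·525 + 0.426125·675 + 0.034750·325 + 0.088750·275) / 0.26385625 = 330.159375 / 0.26385625 ≈ 1251.2850.
Intermediate flow from 4 to 2: z_42 = a_42 · x_2 = 0.05 × 330.159375 / 0.26385625 = 16.50796875 / 0.26385625 ≈ 62.56.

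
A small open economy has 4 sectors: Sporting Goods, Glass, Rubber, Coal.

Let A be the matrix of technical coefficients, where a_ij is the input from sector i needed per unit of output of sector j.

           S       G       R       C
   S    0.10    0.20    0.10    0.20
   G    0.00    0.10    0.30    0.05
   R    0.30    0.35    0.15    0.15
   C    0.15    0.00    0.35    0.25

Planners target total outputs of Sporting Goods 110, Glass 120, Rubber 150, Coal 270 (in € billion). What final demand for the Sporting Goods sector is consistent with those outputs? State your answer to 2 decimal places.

d_S = 6.00

I − A =
  [   0.90    -0.20    -0.10    -0.20]
  [   0.00     0.90    -0.30    -0.05]
  [  -0.30    -0.35     0.85    -0.15]
  [  -0.15     0.00    -0.35     0.75]
d = (I − A) x:
  d_S = (+0.90)·110 + (-0.20)·120 + (-0.10)·150 + (-0.20)·270 = 6.00
  d_G = (+0.00)·110 + (+0.90)·120 + (-0.30)·150 + (-0.05)·270 = 49.50
  d_R = (-0.30)·110 + (-0.35)·120 + (+0.85)·150 + (-0.15)·270 = 12.00
  d_C = (-0.15)·110 + (+0.00)·120 + (-0.35)·150 + (+0.75)·270 = 133.50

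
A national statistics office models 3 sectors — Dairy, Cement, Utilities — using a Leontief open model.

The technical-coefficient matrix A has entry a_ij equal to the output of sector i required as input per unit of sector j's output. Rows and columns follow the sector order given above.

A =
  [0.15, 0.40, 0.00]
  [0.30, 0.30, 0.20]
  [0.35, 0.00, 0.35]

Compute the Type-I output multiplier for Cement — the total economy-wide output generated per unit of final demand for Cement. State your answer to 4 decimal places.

I − A =
  [   0.85    -0.40     0.00]
  [  -0.30     0.70    -0.20]
  [  -0.35     0.00     0.65]
Cofactors of I−A, C_ij = (−1)^(i+j)·(minor ij) (rows/columns in the sector order above):
  C_11 = (0.70)(0.65) − (-0.20)(0.00) = 0.4550
  C_12 = −[(-0.30)(0.65) − (-0.20)(-0.35)] = 0.2650
  C_13 = (-0.30)(0.00) − (0.70)(-0.35) = 0.2450
  C_21 = −[(-0.40)(0.65) − (0.00)(0.00)] = 0.2600
  C_22 = (0.85)(0.65) − (0.00)(-0.35) = 0.5525
  C_23 = −[(0.85)(0.00) − (-0.40)(-0.35)] = 0.1400
  C_31 = (-0.40)(-0.20) − (0.00)(0.70) = 0.0800
  C_32 = −[(0.85)(-0.20) − (0.00)(-0.30)] = 0.1700
  C_33 = (0.85)(0.70) − (-0.40)(-0.30) = 0.4750
det(I−A) = Σ_j (I−A)_1j·C_1j = (0.85)(0.4550) + (-0.40)(0.2650) + (0.00)(0.2450) = 0.28075
adj(I−A) = Cᵀ =
  [ 0.4550   0.2600   0.0800]
  [ 0.2650   0.5525   0.1700]
  [ 0.2450   0.1400   0.4750]
(I − A)⁻¹ = adj(I−A) / det(I−A) ≈
  [   1.62066     0.92609     0.28495]
  [   0.94390     1.96794     0.60552]
  [   0.87266     0.49866     1.69190]
The output multiplier for sector j is the column-j sum of the Leontief inverse (I − A)⁻¹ = adj(I−A) / det(I−A).
Column 2 of adj(I−A): (0.2600, 0.5525, 0.1400); det(I−A) = 0.28075.
m_2 = (0.2600 + 0.5525 + 0.1400) / 0.28075 = 0.9525 / 0.28075 ≈ 3.3927.

m_2 = 3.3927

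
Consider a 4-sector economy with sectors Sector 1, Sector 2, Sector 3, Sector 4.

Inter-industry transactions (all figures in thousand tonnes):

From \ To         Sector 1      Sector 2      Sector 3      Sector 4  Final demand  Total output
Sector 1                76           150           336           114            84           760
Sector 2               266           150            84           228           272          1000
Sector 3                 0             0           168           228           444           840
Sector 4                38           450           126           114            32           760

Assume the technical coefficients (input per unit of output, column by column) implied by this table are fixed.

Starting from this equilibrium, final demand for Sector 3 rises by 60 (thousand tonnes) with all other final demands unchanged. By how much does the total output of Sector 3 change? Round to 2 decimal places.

Technical coefficients a_ij = z_ij / X_j:
  a_11 = 76/760 = 0.10, a_21 = 266/760 = 0.35, a_31 = 0/760 = 0.00, a_41 = 38/760 = 0.05
  a_12 = 150/1000 = 0.15, a_22 = 150/1000 = 0.15, a_32 = 0/1000 = 0.00, a_42 = 450/1000 = 0.45
  a_13 = 336/840 = 0.40, a_23 = 84/840 = 0.10, a_33 = 168/840 = 0.20, a_43 = 126/840 = 0.15
  a_14 = 114/760 = 0.15, a_24 = 228/760 = 0.30, a_34 = 228/760 = 0.30, a_44 = 114/760 = 0.15
I − A =
  [   0.90    -0.15    -0.40    -0.15]
  [  -0.35     0.85    -0.10    -0.30]
  [   0.00     0.00     0.80    -0.30]
  [  -0.05    -0.45    -0.15     0.85]
Compute the cofactors C_ij = (−1)^(i+j)·(3×3 minor ij) of I−A; the adjugate is their transpose:
adj(I−A) = Cᵀ =
  [ 0.418250   0.203250   0.280375   0.244500]
  [ 0.235750   0.559500   0.249125   0.327000]
  [ 0.060000   0.123750   0.451875   0.213750]
  [ 0.160000   0.330000   0.228125   0.570000]
det(I−A) = Σ_j (I−A)_1j·C_1j = (0.90)(0.418250) + (-0.15)(0.235750) + (-0.40)(0.060000) + (-0.15)(0.160000) = 0.2930625
(I − A)⁻¹ = adj(I−A) / det(I−A) ≈
  [   1.4272     0.6935     0.9567     0.8343]
  [   0.8044     1.9091     0.8501     1.1158]
  [   0.2047     0.4223     1.5419     0.7294]
  [   0.5460     1.1260     0.7784     1.9450]
Δx = (I − A)⁻¹ Δd with Δd having +60 in the Sector 3 component and 0 elsewhere.
So Δx_3 = L_33 · (+60), where L_33 = adj(I−A)_33 / det(I−A) = 0.451875 / 0.2930625.
Δx_3 = 0.451875 × (+60) / 0.2930625 = 27.1125 / 0.2930625 ≈ 92.51.

Δx_3 = 92.51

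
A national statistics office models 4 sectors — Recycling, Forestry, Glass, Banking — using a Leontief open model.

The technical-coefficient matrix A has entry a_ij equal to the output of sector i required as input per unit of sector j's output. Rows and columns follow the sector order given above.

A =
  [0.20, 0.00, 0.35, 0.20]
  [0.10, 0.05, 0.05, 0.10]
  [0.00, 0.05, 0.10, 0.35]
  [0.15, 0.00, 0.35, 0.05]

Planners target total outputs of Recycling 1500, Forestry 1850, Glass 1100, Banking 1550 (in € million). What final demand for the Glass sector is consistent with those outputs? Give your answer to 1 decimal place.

d_3 = 355.0

I − A =
  [   0.80     0.00    -0.35    -0.20]
  [  -0.10     0.95    -0.05    -0.10]
  [   0.00    -0.05     0.90    -0.35]
  [  -0.15     0.00    -0.35     0.95]
d = (I − A) x:
  d_1 = (+0.80)·1500 + (+0.00)·1850 + (-0.35)·1100 + (-0.20)·1550 = 505.0
  d_2 = (-0.10)·1500 + (+0.95)·1850 + (-0.05)·1100 + (-0.10)·1550 = 1397.5
  d_3 = (+0.00)·1500 + (-0.05)·1850 + (+0.90)·1100 + (-0.35)·1550 = 355.0
  d_4 = (-0.15)·1500 + (+0.00)·1850 + (-0.35)·1100 + (+0.95)·1550 = 862.5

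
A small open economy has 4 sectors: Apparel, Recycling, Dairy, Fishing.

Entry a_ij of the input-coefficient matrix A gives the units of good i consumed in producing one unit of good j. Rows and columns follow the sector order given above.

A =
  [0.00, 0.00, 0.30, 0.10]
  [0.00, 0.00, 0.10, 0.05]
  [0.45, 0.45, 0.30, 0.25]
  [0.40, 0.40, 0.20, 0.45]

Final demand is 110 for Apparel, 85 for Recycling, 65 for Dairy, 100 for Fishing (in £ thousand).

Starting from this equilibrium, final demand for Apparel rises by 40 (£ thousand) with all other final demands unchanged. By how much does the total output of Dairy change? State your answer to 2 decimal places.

Δx_D = 98.93

I − A =
  [   1.00     0.00    -0.30    -0.10]
  [   0.00     1.00    -0.10    -0.05]
  [  -0.45    -0.45     0.70    -0.25]
  [  -0.40    -0.40    -0.20     0.55]
Compute the cofactors C_ij = (−1)^(i+j)·(3×3 minor ij) of I−A; the adjugate is their transpose:
adj(I−A) = Cᵀ =
  [ 0.28175   0.14125   0.18300   0.14725]
  [ 0.05325   0.19375   0.06700   0.05775]
  [ 0.34750   0.34750   0.49000   0.31750]
  [ 0.37000   0.37000   0.36000   0.52000]
det(I−A) = Σ_j (I−A)_1j·C_1j = (1.00)(0.28175) + (0.00)(0.05325) + (-0.30)(0.34750) + (-0.10)(0.37000) = 0.1405
(I − A)⁻¹ = adj(I−A) / det(I−A) ≈
  [   2.0053     1.0053     1.3025     1.0480]
  [   0.3790     1.3790     0.4769     0.4110]
  [   2.4733     2.4733     3.4875     2.2598]
  [   2.6335     2.6335     2.5623     3.7011]
Δx = (I − A)⁻¹ Δd with Δd having +40 in the Apparel component and 0 elsewhere.
So Δx_D = L_DA · (+40), where L_DA = adj(I−A)_DA / det(I−A) = 0.34750 / 0.1405.
Δx_D = 0.34750 × (+40) / 0.1405 = 13.90 / 0.1405 ≈ 98.93.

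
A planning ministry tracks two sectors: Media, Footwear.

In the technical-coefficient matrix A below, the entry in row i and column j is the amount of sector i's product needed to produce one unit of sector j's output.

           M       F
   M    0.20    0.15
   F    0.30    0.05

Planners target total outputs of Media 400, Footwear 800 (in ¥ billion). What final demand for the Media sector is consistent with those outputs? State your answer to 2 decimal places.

I − A =
  [   0.80    -0.15]
  [  -0.30     0.95]
d = (I − A) x:
  d_M = (+0.80)·400 + (-0.15)·800 = 200.00
  d_F = (-0.30)·400 + (+0.95)·800 = 640.00

d_M = 200.00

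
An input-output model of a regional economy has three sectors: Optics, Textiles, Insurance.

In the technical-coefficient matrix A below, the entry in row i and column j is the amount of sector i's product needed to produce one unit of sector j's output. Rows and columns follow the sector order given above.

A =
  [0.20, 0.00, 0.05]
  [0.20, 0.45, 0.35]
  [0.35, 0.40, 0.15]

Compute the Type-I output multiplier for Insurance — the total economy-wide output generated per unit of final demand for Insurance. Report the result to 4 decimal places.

m_I = 3.0498

I − A =
  [   0.80     0.00    -0.05]
  [  -0.20     0.55    -0.35]
  [  -0.35    -0.40     0.85]
Cofactors of I−A, C_ij = (−1)^(i+j)·(minor ij) (rows/columns in the sector order above):
  C_11 = (0.55)(0.85) − (-0.35)(-0.40) = 0.3275
  C_12 = −[(-0.20)(0.85) − (-0.35)(-0.35)] = 0.2925
  C_13 = (-0.20)(-0.40) − (0.55)(-0.35) = 0.2725
  C_21 = −[(0.00)(0.85) − (-0.05)(-0.40)] = 0.0200
  C_22 = (0.80)(0.85) − (-0.05)(-0.35) = 0.6625
  C_23 = −[(0.80)(-0.40) − (0.00)(-0.35)] = 0.3200
  C_31 = (0.00)(-0.35) − (-0.05)(0.55) = 0.0275
  C_32 = −[(0.80)(-0.35) − (-0.05)(-0.20)] = 0.2900
  C_33 = (0.80)(0.55) − (0.00)(-0.20) = 0.4400
det(I−A) = Σ_j (I−A)_1j·C_1j = (0.80)(0.3275) + (0.00)(0.2925) + (-0.05)(0.2725) = 0.248375
adj(I−A) = Cᵀ =
  [ 0.3275   0.0200   0.0275]
  [ 0.2925   0.6625   0.2900]
  [ 0.2725   0.3200   0.4400]
(I − A)⁻¹ = adj(I−A) / det(I−A) ≈
  [   1.31857     0.08052     0.11072]
  [   1.17765     2.66734     1.16759]
  [   1.09713     1.28837     1.77151]
The output multiplier for sector j is the column-j sum of the Leontief inverse (I − A)⁻¹ = adj(I−A) / det(I−A).
Column I of adj(I−A): (0.0275, 0.2900, 0.4400); det(I−A) = 0.248375.
m_I = (0.0275 + 0.2900 + 0.4400) / 0.248375 = 0.7575 / 0.248375 ≈ 3.0498.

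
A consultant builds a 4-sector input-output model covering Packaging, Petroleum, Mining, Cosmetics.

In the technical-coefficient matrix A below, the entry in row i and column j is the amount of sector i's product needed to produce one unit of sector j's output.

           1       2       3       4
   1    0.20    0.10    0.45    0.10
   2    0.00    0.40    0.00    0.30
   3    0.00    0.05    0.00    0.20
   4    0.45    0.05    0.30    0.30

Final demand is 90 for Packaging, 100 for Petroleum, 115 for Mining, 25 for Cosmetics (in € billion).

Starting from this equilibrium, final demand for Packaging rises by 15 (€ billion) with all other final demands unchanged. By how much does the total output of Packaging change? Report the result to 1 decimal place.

Δx_1 = 24.4

I − A =
  [   0.80    -0.10    -0.45    -0.10]
  [   0.00     0.60     0.00    -0.30]
  [   0.00    -0.05     1.00    -0.20]
  [  -0.45    -0.05    -0.30     0.70]
Compute the cofactors C_ij = (−1)^(i+j)·(3×3 minor ij) of I−A; the adjugate is their transpose:
adj(I−A) = Cᵀ =
  [ 0.364500   0.090750   0.209250   0.150750]
  [ 0.135000   0.426500   0.132750   0.240000]
  [ 0.060750   0.042750   0.283500   0.108000]
  [ 0.270000   0.107125   0.265500   0.480000]
det(I−A) = Σ_j (I−A)_1j·C_1j = (0.80)(0.364500) + (-0.10)(0.135000) + (-0.45)(0.060750) + (-0.10)(0.270000) = 0.2237625
(I − A)⁻¹ = adj(I−A) / det(I−A) ≈
  [   1.6290     0.4056     0.9351     0.6737]
  [   0.6033     1.9060     0.5933     1.0726]
  [   0.2715     0.1911     1.2670     0.4827]
  [   1.2066     0.4787     1.1865     2.1451]
Δx = (I − A)⁻¹ Δd with Δd having +15 in the Packaging component and 0 elsewhere.
So Δx_1 = L_11 · (+15), where L_11 = adj(I−A)_11 / det(I−A) = 0.364500 / 0.2237625.
Δx_1 = 0.364500 × (+15) / 0.2237625 = 5.4675 / 0.2237625 ≈ 24.4.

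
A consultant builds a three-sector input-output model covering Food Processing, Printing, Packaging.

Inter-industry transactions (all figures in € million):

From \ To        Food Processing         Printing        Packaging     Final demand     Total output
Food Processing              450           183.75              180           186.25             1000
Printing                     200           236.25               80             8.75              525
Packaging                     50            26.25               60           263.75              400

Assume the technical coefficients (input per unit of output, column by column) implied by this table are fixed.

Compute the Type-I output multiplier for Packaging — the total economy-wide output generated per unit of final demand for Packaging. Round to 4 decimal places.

m_3 = 4.3668

Technical coefficients a_ij = z_ij / X_j:
  a_11 = 450/1000 = 0.45, a_21 = 200/1000 = 0.20, a_31 = 50/1000 = 0.05
  a_12 = 183.75/525 = 0.35, a_22 = 236.25/525 = 0.45, a_32 = 26.25/525 = 0.05
  a_13 = 180/400 = 0.45, a_23 = 80/400 = 0.20, a_33 = 60/400 = 0.15
I − A =
  [   0.55    -0.35    -0.45]
  [  -0.20     0.55    -0.20]
  [  -0.05    -0.05     0.85]
Cofactors of I−A, C_ij = (−1)^(i+j)·(minor ij) (rows/columns in the sector order above):
  C_11 = (0.55)(0.85) − (-0.20)(-0.05) = 0.4575
  C_12 = −[(-0.20)(0.85) − (-0.20)(-0.05)] = 0.1800
  C_13 = (-0.20)(-0.05) − (0.55)(-0.05) = 0.0375
  C_21 = −[(-0.35)(0.85) − (-0.45)(-0.05)] = 0.3200
  C_22 = (0.55)(0.85) − (-0.45)(-0.05) = 0.4450
  C_23 = −[(0.55)(-0.05) − (-0.35)(-0.05)] = 0.0450
  C_31 = (-0.35)(-0.20) − (-0.45)(0.55) = 0.3175
  C_32 = −[(0.55)(-0.20) − (-0.45)(-0.20)] = 0.2000
  C_33 = (0.55)(0.55) − (-0.35)(-0.20) = 0.2325
det(I−A) = Σ_j (I−A)_1j·C_1j = (0.55)(0.4575) + (-0.35)(0.1800) + (-0.45)(0.0375) = 0.17175
adj(I−A) = Cᵀ =
  [ 0.4575   0.3200   0.3175]
  [ 0.1800   0.4450   0.2000]
  [ 0.0375   0.0450   0.2325]
(I − A)⁻¹ = adj(I−A) / det(I−A) ≈
  [   2.66376     1.86317     1.84862]
  [   1.04803     2.59098     1.16448]
  [   0.21834     0.26201     1.35371]
The output multiplier for sector j is the column-j sum of the Leontief inverse (I − A)⁻¹ = adj(I−A) / det(I−A).
Column 3 of adj(I−A): (0.3175, 0.2000, 0.2325); det(I−A) = 0.17175.
m_3 = (0.3175 + 0.2000 + 0.2325) / 0.17175 = 0.75 / 0.17175 ≈ 4.3668.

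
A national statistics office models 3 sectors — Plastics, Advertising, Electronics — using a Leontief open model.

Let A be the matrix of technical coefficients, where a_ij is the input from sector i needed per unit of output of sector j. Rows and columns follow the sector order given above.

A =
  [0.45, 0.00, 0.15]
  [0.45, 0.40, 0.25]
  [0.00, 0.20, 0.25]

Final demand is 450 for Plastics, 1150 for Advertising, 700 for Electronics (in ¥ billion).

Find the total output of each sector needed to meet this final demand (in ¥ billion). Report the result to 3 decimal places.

x_P = 1343.826, x_A = 3727.603, x_E = 1927.361

I − A =
  [   0.55     0.00    -0.15]
  [  -0.45     0.60    -0.25]
  [   0.00    -0.20     0.75]
Cofactors of I−A, C_ij = (−1)^(i+j)·(minor ij) (rows/columns in the sector order above):
  C_11 = (0.60)(0.75) − (-0.25)(-0.20) = 0.4000
  C_12 = −[(-0.45)(0.75) − (-0.25)(0.00)] = 0.3375
  C_13 = (-0.45)(-0.20) − (0.60)(0.00) = 0.0900
  C_21 = −[(0.00)(0.75) − (-0.15)(-0.20)] = 0.0300
  C_22 = (0.55)(0.75) − (-0.15)(0.00) = 0.4125
  C_23 = −[(0.55)(-0.20) − (0.00)(0.00)] = 0.1100
  C_31 = (0.00)(-0.25) − (-0.15)(0.60) = 0.0900
  C_32 = −[(0.55)(-0.25) − (-0.15)(-0.45)] = 0.2050
  C_33 = (0.55)(0.60) − (0.00)(-0.45) = 0.3300
det(I−A) = Σ_j (I−A)_1j·C_1j = (0.55)(0.4000) + (0.00)(0.3375) + (-0.15)(0.0900) = 0.2065
adj(I−A) = Cᵀ =
  [ 0.4000   0.0300   0.0900]
  [ 0.3375   0.4125   0.2050]
  [ 0.0900   0.1100   0.3300]
(I − A)⁻¹ = adj(I−A) / det(I−A) ≈
  [   1.9370     0.1453     0.4358]
  [   1.6344     1.9976     0.9927]
  [   0.4358     0.5327     1.5981]
x = (I − A)⁻¹ d = adj(I−A)·d / det(I−A), with det(I−A) = 0.2065:
  x_P = (0.4000·450 + 0.0300·1150 + 0.0900·700) / 0.2065 = 277.50 / 0.2065 ≈ 1343.826
  x_A = (0.3375·450 + 0.4125·1150 + 0.2050·700) / 0.2065 = 769.75 / 0.2065 ≈ 3727.603
  x_E = (0.0900·450 + 0.1100·1150 + 0.3300·700) / 0.2065 = 398.00 / 0.2065 ≈ 1927.361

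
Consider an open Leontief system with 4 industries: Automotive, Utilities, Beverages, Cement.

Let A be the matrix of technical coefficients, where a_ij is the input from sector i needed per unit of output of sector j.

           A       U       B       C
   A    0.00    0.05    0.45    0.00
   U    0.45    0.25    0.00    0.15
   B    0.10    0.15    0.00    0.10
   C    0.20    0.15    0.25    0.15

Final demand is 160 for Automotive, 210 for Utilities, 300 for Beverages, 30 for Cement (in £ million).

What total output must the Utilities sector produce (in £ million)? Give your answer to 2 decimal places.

I − A =
  [   1.00    -0.05    -0.45     0.00]
  [  -0.45     0.75     0.00    -0.15]
  [  -0.10    -0.15     1.00    -0.10]
  [  -0.20    -0.15    -0.25     0.85]
Compute the cofactors C_ij = (−1)^(i+j)·(3×3 minor ij) of I−A; the adjugate is their transpose:
adj(I−A) = Cᵀ =
  [ 0.590625   0.105375   0.278625   0.051375]
  [ 0.405000   0.777750   0.223125   0.163500]
  [ 0.145125   0.147750   0.594375   0.096000]
  [ 0.253125   0.205500   0.279750   0.663375]
det(I−A) = Σ_j (I−A)_1j·C_1j = (1.00)(0.590625) + (-0.05)(0.405000) + (-0.45)(0.145125) + (0.00)(0.253125) = 0.50506875
(I − A)⁻¹ = adj(I−A) / det(I−A) ≈
  [   1.1694     0.2086     0.5517     0.1017]
  [   0.8019     1.5399     0.4418     0.3237]
  [   0.2873     0.2925     1.1768     0.1901]
  [   0.5012     0.4069     0.5539     1.3134]
x = (I − A)⁻¹ d = adj(I−A)·d / det(I−A), with det(I−A) = 0.50506875:
  x_A = (0.590625·160 + 0.105375·210 + 0.278625·300 + 0.051375·30) / 0.50506875 = 201.7575 / 0.50506875 ≈ 399.47
  x_U = (0.405000·160 + 0.777750·210 + 0.223125·300 + 0.163500·30) / 0.50506875 = 299.97 / 0.50506875 ≈ 593.92
  x_B = (0.145125·160 + 0.147750·210 + 0.594375·300 + 0.096000·30) / 0.50506875 = 235.44 / 0.50506875 ≈ 466.15
  x_C = (0.253125·160 + 0.205500·210 + 0.279750·300 + 0.663375·30) / 0.50506875 = 187.48125 / 0.50506875 ≈ 371.20

x_U = 593.92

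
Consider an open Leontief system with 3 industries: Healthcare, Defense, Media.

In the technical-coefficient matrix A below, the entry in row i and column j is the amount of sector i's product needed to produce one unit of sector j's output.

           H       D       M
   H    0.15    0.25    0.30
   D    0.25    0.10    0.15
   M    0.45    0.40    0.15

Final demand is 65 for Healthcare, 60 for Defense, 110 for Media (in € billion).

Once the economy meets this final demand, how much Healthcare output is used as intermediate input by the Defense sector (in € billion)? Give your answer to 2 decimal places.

z_HD = 50.12

I − A =
  [   0.85    -0.25    -0.30]
  [  -0.25     0.90    -0.15]
  [  -0.45    -0.40     0.85]
Cofactors of I−A, C_ij = (−1)^(i+j)·(minor ij) (rows/columns in the sector order above):
  C_11 = (0.90)(0.85) − (-0.15)(-0.40) = 0.7050
  C_12 = −[(-0.25)(0.85) − (-0.15)(-0.45)] = 0.2800
  C_13 = (-0.25)(-0.40) − (0.90)(-0.45) = 0.5050
  C_21 = −[(-0.25)(0.85) − (-0.30)(-0.40)] = 0.3325
  C_22 = (0.85)(0.85) − (-0.30)(-0.45) = 0.5875
  C_23 = −[(0.85)(-0.40) − (-0.25)(-0.45)] = 0.4525
  C_31 = (-0.25)(-0.15) − (-0.30)(0.90) = 0.3075
  C_32 = −[(0.85)(-0.15) − (-0.30)(-0.25)] = 0.2025
  C_33 = (0.85)(0.90) − (-0.25)(-0.25) = 0.7025
det(I−A) = Σ_j (I−A)_1j·C_1j = (0.85)(0.7050) + (-0.25)(0.2800) + (-0.30)(0.5050) = 0.37775
adj(I−A) = Cᵀ =
  [ 0.7050   0.3325   0.3075]
  [ 0.2800   0.5875   0.2025]
  [ 0.5050   0.4525   0.7025]
(I − A)⁻¹ = adj(I−A) / det(I−A) ≈
  [   1.8663     0.8802     0.8140]
  [   0.7412     1.5553     0.5361]
  [   1.3369     1.1979     1.8597]
First solve x = (I − A)⁻¹ d = adj(I−A)·d / det(I−A); in particular x_D = (0.2800·65 + 0.5875·60 + 0.2025·110) / 0.37775 = 75.725 / 0.37775 ≈ 200.4633.
Intermediate flow from H to D: z_HD = a_HD · x_D = 0.25 × 75.725 / 0.37775 = 18.93125 / 0.37775 ≈ 50.12.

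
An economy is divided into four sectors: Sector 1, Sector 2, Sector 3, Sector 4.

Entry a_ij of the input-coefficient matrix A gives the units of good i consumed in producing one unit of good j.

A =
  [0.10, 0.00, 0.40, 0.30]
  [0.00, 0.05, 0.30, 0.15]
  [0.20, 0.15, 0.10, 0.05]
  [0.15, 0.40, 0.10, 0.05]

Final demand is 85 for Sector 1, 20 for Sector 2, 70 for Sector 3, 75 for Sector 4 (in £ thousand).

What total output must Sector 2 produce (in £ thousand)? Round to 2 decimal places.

I − A =
  [   0.90     0.00    -0.40    -0.30]
  [   0.00     0.95    -0.30    -0.15]
  [  -0.20    -0.15     0.90    -0.05]
  [  -0.15    -0.40    -0.10     0.95]
Compute the cofactors C_ij = (−1)^(i+j)·(3×3 minor ij) of I−A; the adjugate is their transpose:
adj(I−A) = Cᵀ =
  [ 0.7025   0.1775   0.4015   0.2710]
  [ 0.0825   0.6395   0.2655   0.1410]
  [ 0.1790   0.1635   0.7155   0.1200]
  [ 0.1645   0.3145   0.2505   0.6530]
det(I−A) = Σ_j (I−A)_1j·C_1j = (0.90)(0.7025) + (0.00)(0.0825) + (-0.40)(0.1790) + (-0.30)(0.1645) = 0.5113
(I − A)⁻¹ = adj(I−A) / det(I−A) ≈
  [   1.3739     0.3472     0.7853     0.5300]
  [   0.1614     1.2507     0.5193     0.2758]
  [   0.3501     0.3198     1.3994     0.2347]
  [   0.3217     0.6151     0.4899     1.2771]
x = (I − A)⁻¹ d = adj(I−A)·d / det(I−A), with det(I−A) = 0.5113:
  x_1 = (0.7025·85 + 0.1775·20 + 0.4015·70 + 0.2710·75) / 0.5113 = 111.6925 / 0.5113 ≈ 218.45
  x_2 = (0.0825·85 + 0.6395·20 + 0.2655·70 + 0.1410·75) / 0.5113 = 48.9625 / 0.5113 ≈ 95.76
  x_3 = (0.1790·85 + 0.1635·20 + 0.7155·70 + 0.1200·75) / 0.5113 = 77.57 / 0.5113 ≈ 151.71
  x_4 = (0.1645·85 + 0.3145·20 + 0.2505·70 + 0.6530·75) / 0.5113 = 86.7825 / 0.5113 ≈ 169.73

x_2 = 95.76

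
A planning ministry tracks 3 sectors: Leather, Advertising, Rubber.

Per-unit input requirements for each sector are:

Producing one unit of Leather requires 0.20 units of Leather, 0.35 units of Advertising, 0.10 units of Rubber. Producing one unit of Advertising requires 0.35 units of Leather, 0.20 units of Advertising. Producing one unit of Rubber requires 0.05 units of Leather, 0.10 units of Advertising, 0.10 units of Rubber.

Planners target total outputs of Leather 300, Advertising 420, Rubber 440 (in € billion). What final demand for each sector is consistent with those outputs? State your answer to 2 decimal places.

I − A =
  [   0.80    -0.35    -0.05]
  [  -0.35     0.80    -0.10]
  [  -0.10     0.00     0.90]
d = (I − A) x:
  d_1 = (+0.80)·300 + (-0.35)·420 + (-0.05)·440 = 71.00
  d_2 = (-0.35)·300 + (+0.80)·420 + (-0.10)·440 = 187.00
  d_3 = (-0.10)·300 + (+0.00)·420 + (+0.90)·440 = 366.00

d_1 = 71.00, d_2 = 187.00, d_3 = 366.00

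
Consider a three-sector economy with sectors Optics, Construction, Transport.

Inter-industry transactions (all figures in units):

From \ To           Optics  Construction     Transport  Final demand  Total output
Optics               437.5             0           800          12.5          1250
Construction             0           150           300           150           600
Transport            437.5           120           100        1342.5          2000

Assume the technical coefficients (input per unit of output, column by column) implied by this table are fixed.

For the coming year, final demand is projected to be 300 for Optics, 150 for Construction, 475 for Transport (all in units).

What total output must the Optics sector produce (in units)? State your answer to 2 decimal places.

x_1 = 1060.91

Technical coefficients a_ij = z_ij / X_j:
  a_11 = 437.5/1250 = 0.35, a_21 = 0/1250 = 0.00, a_31 = 437.5/1250 = 0.35
  a_12 = 0/600 = 0.00, a_22 = 150/600 = 0.25, a_32 = 120/600 = 0.20
  a_13 = 800/2000 = 0.40, a_23 = 300/2000 = 0.15, a_33 = 100/2000 = 0.05
I − A =
  [   0.65     0.00    -0.40]
  [   0.00     0.75    -0.15]
  [  -0.35    -0.20     0.95]
Cofactors of I−A, C_ij = (−1)^(i+j)·(minor ij) (rows/columns in the sector order above):
  C_11 = (0.75)(0.95) − (-0.15)(-0.20) = 0.6825
  C_12 = −[(0.00)(0.95) − (-0.15)(-0.35)] = 0.0525
  C_13 = (0.00)(-0.20) − (0.75)(-0.35) = 0.2625
  C_21 = −[(0.00)(0.95) − (-0.40)(-0.20)] = 0.0800
  C_22 = (0.65)(0.95) − (-0.40)(-0.35) = 0.4775
  C_23 = −[(0.65)(-0.20) − (0.00)(-0.35)] = 0.1300
  C_31 = (0.00)(-0.15) − (-0.40)(0.75) = 0.3000
  C_32 = −[(0.65)(-0.15) − (-0.40)(0.00)] = 0.0975
  C_33 = (0.65)(0.75) − (0.00)(0.00) = 0.4875
det(I−A) = Σ_j (I−A)_1j·C_1j = (0.65)(0.6825) + (0.00)(0.0525) + (-0.40)(0.2625) = 0.338625
adj(I−A) = Cᵀ =
  [ 0.6825   0.0800   0.3000]
  [ 0.0525   0.4775   0.0975]
  [ 0.2625   0.1300   0.4875]
(I − A)⁻¹ = adj(I−A) / det(I−A) ≈
  [   2.0155     0.2362     0.8859]
  [   0.1550     1.4101     0.2879]
  [   0.7752     0.3839     1.4396]
x = (I − A)⁻¹ d = adj(I−A)·d / det(I−A), with det(I−A) = 0.338625:
  x_1 = (0.6825·300 + 0.0800·150 + 0.3000·475) / 0.338625 = 359.25 / 0.338625 ≈ 1060.91
  x_2 = (0.0525·300 + 0.4775·150 + 0.0975·475) / 0.338625 = 133.6875 / 0.338625 ≈ 394.80
  x_3 = (0.2625·300 + 0.1300·150 + 0.4875·475) / 0.338625 = 329.8125 / 0.338625 ≈ 973.98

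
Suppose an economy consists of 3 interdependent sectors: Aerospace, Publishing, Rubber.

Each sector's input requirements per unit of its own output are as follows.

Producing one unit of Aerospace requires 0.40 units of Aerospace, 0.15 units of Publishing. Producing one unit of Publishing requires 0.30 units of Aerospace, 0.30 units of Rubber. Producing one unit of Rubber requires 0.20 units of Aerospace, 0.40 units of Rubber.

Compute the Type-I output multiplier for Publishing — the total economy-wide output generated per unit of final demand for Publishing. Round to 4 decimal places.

I − A =
  [   0.60    -0.30    -0.20]
  [  -0.15     1.00     0.00]
  [   0.00    -0.30     0.60]
Cofactors of I−A, C_ij = (−1)^(i+j)·(minor ij) (rows/columns in the sector order above):
  C_11 = (1.00)(0.60) − (0.00)(-0.30) = 0.6000
  C_12 = −[(-0.15)(0.60) − (0.00)(0.00)] = 0.0900
  C_13 = (-0.15)(-0.30) − (1.00)(0.00) = 0.0450
  C_21 = −[(-0.30)(0.60) − (-0.20)(-0.30)] = 0.2400
  C_22 = (0.60)(0.60) − (-0.20)(0.00) = 0.3600
  C_23 = −[(0.60)(-0.30) − (-0.30)(0.00)] = 0.1800
  C_31 = (-0.30)(0.00) − (-0.20)(1.00) = 0.2000
  C_32 = −[(0.60)(0.00) − (-0.20)(-0.15)] = 0.0300
  C_33 = (0.60)(1.00) − (-0.30)(-0.15) = 0.5550
det(I−A) = Σ_j (I−A)_1j·C_1j = (0.60)(0.6000) + (-0.30)(0.0900) + (-0.20)(0.0450) = 0.3240
adj(I−A) = Cᵀ =
  [ 0.6000   0.2400   0.2000]
  [ 0.0900   0.3600   0.0300]
  [ 0.0450   0.1800   0.5550]
(I − A)⁻¹ = adj(I−A) / det(I−A) ≈
  [   1.85185     0.74074     0.61728]
  [   0.27778     1.11111     0.09259]
  [   0.13889     0.55556     1.71296]
The output multiplier for sector j is the column-j sum of the Leontief inverse (I − A)⁻¹ = adj(I−A) / det(I−A).
Column 2 of adj(I−A): (0.2400, 0.3600, 0.1800); det(I−A) = 0.3240.
m_2 = (0.2400 + 0.3600 + 0.1800) / 0.3240 = 0.78 / 0.3240 ≈ 2.4074.

m_2 = 2.4074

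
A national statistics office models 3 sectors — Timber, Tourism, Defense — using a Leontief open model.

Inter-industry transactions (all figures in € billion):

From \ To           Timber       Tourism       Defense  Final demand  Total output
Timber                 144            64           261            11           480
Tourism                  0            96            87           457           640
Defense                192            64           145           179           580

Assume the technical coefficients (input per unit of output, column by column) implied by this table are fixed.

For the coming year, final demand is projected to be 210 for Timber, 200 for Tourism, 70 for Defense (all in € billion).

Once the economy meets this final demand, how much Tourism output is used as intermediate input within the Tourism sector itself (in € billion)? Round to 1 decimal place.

Technical coefficients a_ij = z_ij / X_j:
  a_11 = 144/480 = 0.30, a_21 = 0/480 = 0.00, a_31 = 192/480 = 0.40
  a_12 = 64/640 = 0.10, a_22 = 96/640 = 0.15, a_32 = 64/640 = 0.10
  a_13 = 261/580 = 0.45, a_23 = 87/580 = 0.15, a_33 = 145/580 = 0.25
I − A =
  [   0.70    -0.10    -0.45]
  [   0.00     0.85    -0.15]
  [  -0.40    -0.10     0.75]
Cofactors of I−A, C_ij = (−1)^(i+j)·(minor ij) (rows/columns in the sector order above):
  C_11 = (0.85)(0.75) − (-0.15)(-0.10) = 0.6225
  C_12 = −[(0.00)(0.75) − (-0.15)(-0.40)] = 0.0600
  C_13 = (0.00)(-0.10) − (0.85)(-0.40) = 0.3400
  C_21 = −[(-0.10)(0.75) − (-0.45)(-0.10)] = 0.1200
  C_22 = (0.70)(0.75) − (-0.45)(-0.40) = 0.3450
  C_23 = −[(0.70)(-0.10) − (-0.10)(-0.40)] = 0.1100
  C_31 = (-0.10)(-0.15) − (-0.45)(0.85) = 0.3975
  C_32 = −[(0.70)(-0.15) − (-0.45)(0.00)] = 0.1050
  C_33 = (0.70)(0.85) − (-0.10)(0.00) = 0.5950
det(I−A) = Σ_j (I−A)_1j·C_1j = (0.70)(0.6225) + (-0.10)(0.0600) + (-0.45)(0.3400) = 0.27675
adj(I−A) = Cᵀ =
  [ 0.6225   0.1200   0.3975]
  [ 0.0600   0.3450   0.1050]
  [ 0.3400   0.1100   0.5950]
(I − A)⁻¹ = adj(I−A) / det(I−A) ≈
  [   2.2493     0.4336     1.4363]
  [   0.2168     1.2466     0.3794]
  [   1.2285     0.3975     2.1500]
First solve x = (I − A)⁻¹ d = adj(I−A)·d / det(I−A); in particular x_2 = (0.0600·210 + 0.3450·200 + 0.1050·70) / 0.27675 = 88.95 / 0.27675 ≈ 321.409.
Intermediate flow from 2 to 2: z_22 = a_22 · x_2 = 0.15 × 88.95 / 0.27675 = 13.3425 / 0.27675 ≈ 48.2.

z_22 = 48.2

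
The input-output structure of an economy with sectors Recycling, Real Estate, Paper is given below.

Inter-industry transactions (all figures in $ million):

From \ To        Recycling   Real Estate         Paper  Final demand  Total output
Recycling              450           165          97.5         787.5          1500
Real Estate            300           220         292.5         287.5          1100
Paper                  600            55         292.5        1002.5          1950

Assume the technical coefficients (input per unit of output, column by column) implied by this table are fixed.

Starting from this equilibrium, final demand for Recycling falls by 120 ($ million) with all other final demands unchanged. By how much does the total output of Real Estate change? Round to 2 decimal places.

Δx_2 = -65.75

Technical coefficients a_ij = z_ij / X_j:
  a_11 = 450/1500 = 0.30, a_21 = 300/1500 = 0.20, a_31 = 600/1500 = 0.40
  a_12 = 165/1100 = 0.15, a_22 = 220/1100 = 0.20, a_32 = 55/1100 = 0.05
  a_13 = 97.5/1950 = 0.05, a_23 = 292.5/1950 = 0.15, a_33 = 292.5/1950 = 0.15
I − A =
  [   0.70    -0.15    -0.05]
  [  -0.20     0.80    -0.15]
  [  -0.40    -0.05     0.85]
Cofactors of I−A, C_ij = (−1)^(i+j)·(minor ij) (rows/columns in the sector order above):
  C_11 = (0.80)(0.85) − (-0.15)(-0.05) = 0.6725
  C_12 = −[(-0.20)(0.85) − (-0.15)(-0.40)] = 0.2300
  C_13 = (-0.20)(-0.05) − (0.80)(-0.40) = 0.3300
  C_21 = −[(-0.15)(0.85) − (-0.05)(-0.05)] = 0.1300
  C_22 = (0.70)(0.85) − (-0.05)(-0.40) = 0.5750
  C_23 = −[(0.70)(-0.05) − (-0.15)(-0.40)] = 0.0950
  C_31 = (-0.15)(-0.15) − (-0.05)(0.80) = 0.0625
  C_32 = −[(0.70)(-0.15) − (-0.05)(-0.20)] = 0.1150
  C_33 = (0.70)(0.80) − (-0.15)(-0.20) = 0.5300
det(I−A) = Σ_j (I−A)_1j·C_1j = (0.70)(0.6725) + (-0.15)(0.2300) + (-0.05)(0.3300) = 0.41975
adj(I−A) = Cᵀ =
  [ 0.6725   0.1300   0.0625]
  [ 0.2300   0.5750   0.1150]
  [ 0.3300   0.0950   0.5300]
(I − A)⁻¹ = adj(I−A) / det(I−A) ≈
  [   1.6021     0.3097     0.1489]
  [   0.5479     1.3699     0.2740]
  [   0.7862     0.2263     1.2627]
Δx = (I − A)⁻¹ Δd with Δd having -120 in the Recycling component and 0 elsewhere.
So Δx_2 = L_21 · (-120), where L_21 = adj(I−A)_21 / det(I−A) = 0.2300 / 0.41975.
Δx_2 = 0.2300 × (-120) / 0.41975 = -27.60 / 0.41975 ≈ -65.75.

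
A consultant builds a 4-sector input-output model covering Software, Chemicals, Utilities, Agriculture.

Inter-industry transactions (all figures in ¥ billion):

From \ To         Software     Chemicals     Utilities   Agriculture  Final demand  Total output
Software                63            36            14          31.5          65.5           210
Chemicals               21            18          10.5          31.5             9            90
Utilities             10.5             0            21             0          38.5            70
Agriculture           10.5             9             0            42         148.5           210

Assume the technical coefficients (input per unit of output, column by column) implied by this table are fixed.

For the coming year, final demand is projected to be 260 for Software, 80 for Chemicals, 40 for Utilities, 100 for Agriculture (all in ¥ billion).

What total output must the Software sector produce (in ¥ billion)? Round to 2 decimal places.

x_1 = 568.17

Technical coefficients a_ij = z_ij / X_j:
  a_11 = 63/210 = 0.30, a_21 = 21/210 = 0.10, a_31 = 10.5/210 = 0.05, a_41 = 10.5/210 = 0.05
  a_12 = 36/90 = 0.40, a_22 = 18/90 = 0.20, a_32 = 0/90 = 0.00, a_42 = 9/90 = 0.10
  a_13 = 14/70 = 0.20, a_23 = 10.5/70 = 0.15, a_33 = 21/70 = 0.30, a_43 = 0/70 = 0.00
  a_14 = 31.5/210 = 0.15, a_24 = 31.5/210 = 0.15, a_34 = 0/210 = 0.00, a_44 = 42/210 = 0.20
I − A =
  [   0.70    -0.40    -0.20    -0.15]
  [  -0.10     0.80    -0.15    -0.15]
  [  -0.05     0.00     0.70     0.00]
  [  -0.05    -0.10     0.00     0.80]
Compute the cofactors C_ij = (−1)^(i+j)·(3×3 minor ij) of I−A; the adjugate is their transpose:
adj(I−A) = Cᵀ =
  [ 0.437500   0.234500   0.175250   0.126000]
  [ 0.067250   0.378750   0.100375   0.083625]
  [ 0.031250   0.016750   0.395000   0.009000]
  [ 0.035750   0.062000   0.023500   0.353000]
det(I−A) = Σ_j (I−A)_1j·C_1j = (0.70)(0.437500) + (-0.40)(0.067250) + (-0.20)(0.031250) + (-0.15)(0.035750) = 0.2677375
(I − A)⁻¹ = adj(I−A) / det(I−A) ≈
  [   1.6341     0.8759     0.6546     0.4706]
  [   0.2512     1.4146     0.3749     0.3123]
  [   0.1167     0.0626     1.4753     0.0336]
  [   0.1335     0.2316     0.0878     1.3185]
x = (I − A)⁻¹ d = adj(I−A)·d / det(I−A), with det(I−A) = 0.2677375:
  x_1 = (0.437500·260 + 0.234500·80 + 0.175250·40 + 0.126000·100) / 0.2677375 = 152.12 / 0.2677375 ≈ 568.17
  x_2 = (0.067250·260 + 0.378750·80 + 0.100375·40 + 0.083625·100) / 0.2677375 = 60.1625 / 0.2677375 ≈ 224.71
  x_3 = (0.031250·260 + 0.016750·80 + 0.395000·40 + 0.009000·100) / 0.2677375 = 26.165 / 0.2677375 ≈ 97.73
  x_4 = (0.035750·260 + 0.062000·80 + 0.023500·40 + 0.353000·100) / 0.2677375 = 50.495 / 0.2677375 ≈ 188.60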